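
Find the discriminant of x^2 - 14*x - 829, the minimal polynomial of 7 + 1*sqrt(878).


The element 7 + 1*sqrt(878) has minimal polynomial:
x^2 - 14*x - 829
Discriminant = (-14)^2 - 4*(-829)
= 196 + 3316
= 3512

3512


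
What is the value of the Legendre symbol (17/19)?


p = 19 is prime, so compute (17/19) with the reciprocity algorithm (Jacobi-symbol steps: pull out 2s via (2/n), flip via reciprocity, reduce):
  reciprocity: (17/19) -> +(19/17)
  reduce: (2/17)
  pull out 2: (2/17) = +1  (since 17 mod 8 = 1)
  (1/17) = 1
Product of signs = 1
(17/19) = 1

1


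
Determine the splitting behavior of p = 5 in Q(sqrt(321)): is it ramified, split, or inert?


K = Q(sqrt(321)). Since d mod 4 = 1, disc(K) = 321.
Check p | disc: 321 mod 5 = 1.
p does not divide disc. Compute Legendre symbol (d/p):
1^((5-1)/2) mod 5 = 1
(d/p) = 1, so p splits: (p) = P*P' with e=1, f=1, g=2.
Therefore p is split.

split


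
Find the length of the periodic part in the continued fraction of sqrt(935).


Run the CF algorithm for sqrt(935).
a_0 = floor(sqrt(935)) = 30; set m_0=0, q_0=1.
Recurrence: m' = q*a - m,  q' = (d - m'^2)/q,  a' = floor((a_0 + m')/q').
  step 1: m=30, q=35, a=1
  step 2: m=5, q=26, a=1
  step 3: m=21, q=19, a=2
  step 4: m=17, q=34, a=1
  step 5: m=17, q=19, a=2
  step 6: m=21, q=26, a=1
  step 7: m=5, q=35, a=1
  step 8: m=30, q=1, a=60
a_8 = 2*a_0 = 60, so the period closes here.
sqrt(935) = [30; 1, 1, 2, 1, 2, 1, 1, 60]
Period length = 8

8


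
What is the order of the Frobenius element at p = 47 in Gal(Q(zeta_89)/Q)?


The Frobenius at p in Gal(Q(zeta_n)/Q) = (Z/nZ)* is the class of p, so its order is ord_89(47), the smallest k >= 1 with 47^k = 1 mod 89.
n = 89 = 89, phi(89) = 88; the order divides phi(n).
Divisors of 88: 1, 2, 4, 8, 11, 22, 44, 88
Repeated squaring mod 89: 47^1 = 47, 47^2 = 73, 47^4 = 78, 47^8 = 32, 47^16 = 45, 47^32 = 67, 47^64 = 39
Test divisors in increasing order:
  k=1: 47^1 = 47 mod 89
  k=2: 47^2 = 73 mod 89
  k=4: 47^4 = 78 mod 89
  k=8: 47^8 = 32 mod 89
  k=11: 47^11 = 32 * 73 * 47 = 55 mod 89
  k=22: 47^22 = 45 * 78 * 73 = 88 mod 89
  k=44: 47^44 = 67 * 32 * 78 = 1 mod 89  <- first divisor giving 1
Order = 44

44


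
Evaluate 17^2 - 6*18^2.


x^2 - d*y^2
= 17^2 - 6*18^2
= 289 - 1944
= -1655

-1655


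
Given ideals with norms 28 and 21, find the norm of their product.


N(IJ) = N(I) * N(J)
= 28 * 21
= 588

588


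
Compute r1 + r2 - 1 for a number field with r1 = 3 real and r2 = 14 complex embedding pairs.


By Dirichlet's unit theorem:
rank = r1 + r2 - 1
= 3 + 14 - 1
= 16

16


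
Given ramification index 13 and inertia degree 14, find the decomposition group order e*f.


|D_P| = e * f
= 13 * 14
= 182

182


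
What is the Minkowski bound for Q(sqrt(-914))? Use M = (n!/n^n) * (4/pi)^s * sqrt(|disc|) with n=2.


d = -914, d mod 4 = 2, so disc(K) = 4d = -3656; |disc(K)| = 3656
Imaginary quadratic field, so n = 2, s = r2 = 1, r1 = 0
M = (n!/n^n) * (4/pi)^s * sqrt(|disc(K)|) = (2!/2^2) * (4/pi)^1 * sqrt(3656)
= 0.5 * 1.273240 * 60.464866
= 38.4931

38.4931


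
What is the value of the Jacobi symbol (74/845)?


Compute (74/845) via quadratic reciprocity:
  pull out 2: (2/845) = -1  (since 845 mod 8 = 5)
  reciprocity: (37/845) -> +(845/37)
  reduce: (31/37)
  reciprocity: (31/37) -> +(37/31)
  reduce: (6/31)
  pull out 2: (2/31) = +1  (since 31 mod 8 = 7)
  reciprocity: (3/31) -> -(31/3)
  reduce: (1/3)
  (1/3) = 1
Product of signs = 1

1


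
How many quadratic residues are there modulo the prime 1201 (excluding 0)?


For prime p, the number of non-zero quadratic residues is (p-1)/2.
= (1201-1)/2
= 600

600


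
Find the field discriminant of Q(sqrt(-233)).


For K = Q(sqrt(d)) with d squarefree: disc(K) = d if d = 1 mod 4, and disc(K) = 4d if d = 2 or 3 mod 4.
Here d = -233, and d mod 4 = 3.
d = 3 mod 4, not 1 (O_K = Z[sqrt(d)]), so disc(K) = 4d = 4 * (-233) = -932

-932


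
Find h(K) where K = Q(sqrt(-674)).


K = Q(sqrt(-674)). d mod 4 = 2, so D = disc(K) = 4d = -2696
h(K) equals the number of primitive reduced positive-definite forms (a, b, c) = a*x^2 + b*x*y + c*y^2 with b^2 - 4ac = D,
where reduced means |b| <= a <= c, with b >= 0 whenever |b| = a or a = c, and primitive means gcd(a, b, c) = 1.
Reduced forces 3a^2 <= |D| = 2696, so 1 <= a <= 29; b must have the parity of D, and c = (b^2 - D)/(4a) must be an integer >= a.
Enumerate a = 1..29, b in [-a, a]:
  a=1: (1, 0, 674)  [1]
  a=2: (2, 0, 337)  [1]
  a=3: (3, -2, 225), (3, 2, 225)  [2]
  a=4: none
  a=5: (5, -2, 135), (5, 2, 135)  [2]
  a=6: (6, -4, 113), (6, 4, 113)  [2]
  a=7..8: none
  a=9: (9, -2, 75), (9, 2, 75)  [2]
  a=10: (10, -8, 69), (10, 8, 69)  [2]
  a=11..14: none
  a=15: (15, -8, 46), (15, -2, 45), (15, 2, 45), (15, 8, 46)  [4]
  a=16..17: none
  a=18: (18, -16, 41), (18, 16, 41)  [2]
  a=19..22: none
  a=23: (23, -8, 30), (23, 8, 30)  [2]
  a=24: none
  a=25: (25, -2, 27), (25, 2, 27)  [2]
  a=26..28: none
  a=29: (29, -28, 30), (29, 28, 30)  [2]
Total reduced forms: 1 + 1 + 2 + 2 + 2 + 2 + 2 + 4 + 2 + 2 + 2 + 2 = 24
h = 24

24


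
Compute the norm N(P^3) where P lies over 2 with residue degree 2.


N(P^a) = p^(a*f)
= 2^(3*2)
= 2^6
= 64

64


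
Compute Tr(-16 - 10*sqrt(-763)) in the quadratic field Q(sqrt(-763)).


Tr(a + b*sqrt(d)) = (a + b*sqrt(d)) + (a - b*sqrt(d)) = 2a
= 2 * (-16)
= -32

-32


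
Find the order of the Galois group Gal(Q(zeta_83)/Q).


|Gal(Q(zeta_83)/Q)| = phi(83)
= 82

82


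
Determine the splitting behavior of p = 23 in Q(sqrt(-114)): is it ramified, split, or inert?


K = Q(sqrt(-114)). Since d mod 4 = 2, disc(K) = -456.
Check p | disc: -456 mod 23 = 4.
p does not divide disc. Compute Legendre symbol (d/p):
1^((23-1)/2) mod 23 = 1
(d/p) = 1, so p splits: (p) = P*P' with e=1, f=1, g=2.
Therefore p is split.

split


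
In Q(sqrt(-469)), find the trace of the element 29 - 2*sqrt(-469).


Tr(a + b*sqrt(d)) = (a + b*sqrt(d)) + (a - b*sqrt(d)) = 2a
= 2 * (29)
= 58

58


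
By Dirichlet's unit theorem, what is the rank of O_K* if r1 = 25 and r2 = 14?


By Dirichlet's unit theorem:
rank = r1 + r2 - 1
= 25 + 14 - 1
= 38

38


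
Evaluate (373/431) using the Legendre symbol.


p = 431 is prime, so compute (373/431) with the reciprocity algorithm (Jacobi-symbol steps: pull out 2s via (2/n), flip via reciprocity, reduce):
  reciprocity: (373/431) -> +(431/373)
  reduce: (58/373)
  pull out 2: (2/373) = -1  (since 373 mod 8 = 5)
  reciprocity: (29/373) -> +(373/29)
  reduce: (25/29)
  reciprocity: (25/29) -> +(29/25)
  reduce: (4/25)
  pull out 2: (2/25) = +1  (since 25 mod 8 = 1)
  pull out 2: (2/25) = +1  (since 25 mod 8 = 1)
  (1/25) = 1
Product of signs = -1
(373/431) = -1

-1


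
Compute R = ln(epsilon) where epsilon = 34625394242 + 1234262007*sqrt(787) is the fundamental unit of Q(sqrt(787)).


epsilon = 34625394242 + 1234262007*sqrt(787)
= 6.9251e+10
R = ln(6.9251e+10)
= 24.9610

24.9610


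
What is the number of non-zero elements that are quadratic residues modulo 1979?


For prime p, the number of non-zero quadratic residues is (p-1)/2.
= (1979-1)/2
= 989

989


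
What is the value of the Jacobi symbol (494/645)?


Compute (494/645) via quadratic reciprocity:
  pull out 2: (2/645) = -1  (since 645 mod 8 = 5)
  reciprocity: (247/645) -> +(645/247)
  reduce: (151/247)
  reciprocity: (151/247) -> -(247/151)
  reduce: (96/151)
  pull out 2: (2/151) = +1  (since 151 mod 8 = 7)
  pull out 2: (2/151) = +1  (since 151 mod 8 = 7)
  pull out 2: (2/151) = +1  (since 151 mod 8 = 7)
  pull out 2: (2/151) = +1  (since 151 mod 8 = 7)
  pull out 2: (2/151) = +1  (since 151 mod 8 = 7)
  reciprocity: (3/151) -> -(151/3)
  reduce: (1/3)
  (1/3) = 1
Product of signs = -1

-1


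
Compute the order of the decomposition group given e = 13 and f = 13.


|D_P| = e * f
= 13 * 13
= 169

169


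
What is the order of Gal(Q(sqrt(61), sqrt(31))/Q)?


The 2 square roots of distinct primes are multiplicatively independent over Q,
so [K:Q] = 2^2 and Gal(K/Q) is isomorphic to (Z/2Z)^2.
|Gal| = 2^2 = 4

4


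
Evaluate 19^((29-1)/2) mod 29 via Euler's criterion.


p = 29 is prime and the exponent is (p-1)/2 = 14, so by Euler's criterion 19^14 = (19/29) = +1 or -1 mod 29.
Compute by square-and-multiply:
  14 = 8 + 4 + 2 (binary 1110)
  Repeated squaring mod 29: 19^1 = 19, 19^2 = 13, 19^4 = 24, 19^8 = 25
  19^14 = 19^8 * 19^4 * 19^2 = 25 * 24 * 13 mod 29
    25 * 24 = 600 = 20 mod 29
    20 * 13 = 260 = 28 mod 29
  19^14 = 28 mod 29
Result 28 = p - 1 = -1 mod 29: 19 is a quadratic non-residue mod 29. As a residue in [0, p-1] the value is 28.
19^14 mod 29 = 28

28


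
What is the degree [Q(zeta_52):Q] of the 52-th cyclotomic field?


The degree equals Euler's totient phi(52).
52 = 2^2 * 13
phi(52) = 24

24


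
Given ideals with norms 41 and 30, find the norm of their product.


N(IJ) = N(I) * N(J)
= 41 * 30
= 1230

1230


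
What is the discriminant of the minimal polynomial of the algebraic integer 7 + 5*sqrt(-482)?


The element 7 + 5*sqrt(-482) has minimal polynomial:
x^2 - 14*x + 12099
Discriminant = (-14)^2 - 4*(12099)
= 196 - 48396
= -48200

-48200


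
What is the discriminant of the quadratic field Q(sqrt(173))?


For K = Q(sqrt(d)) with d squarefree: disc(K) = d if d = 1 mod 4, and disc(K) = 4d if d = 2 or 3 mod 4.
Here d = 173, and d mod 4 = 1.
d = 1 mod 4 (O_K = Z[(1+sqrt(d))/2]), so disc(K) = d = 173

173


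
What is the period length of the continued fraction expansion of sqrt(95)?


Run the CF algorithm for sqrt(95).
a_0 = floor(sqrt(95)) = 9; set m_0=0, q_0=1.
Recurrence: m' = q*a - m,  q' = (d - m'^2)/q,  a' = floor((a_0 + m')/q').
  step 1: m=9, q=14, a=1
  step 2: m=5, q=5, a=2
  step 3: m=5, q=14, a=1
  step 4: m=9, q=1, a=18
a_4 = 2*a_0 = 18, so the period closes here.
sqrt(95) = [9; 1, 2, 1, 18]
Period length = 4

4


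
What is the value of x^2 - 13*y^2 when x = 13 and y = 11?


x^2 - d*y^2
= 13^2 - 13*11^2
= 169 - 1573
= -1404

-1404


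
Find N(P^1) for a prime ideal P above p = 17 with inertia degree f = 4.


N(P^a) = p^(a*f)
= 17^(1*4)
= 17^4
= 83521

83521


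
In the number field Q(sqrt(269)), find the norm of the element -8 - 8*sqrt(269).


N(a + b*sqrt(d)) = a^2 - d*b^2
= (-8)^2 - (269)*(-8)^2
= 64 - 17216
= -17152

-17152


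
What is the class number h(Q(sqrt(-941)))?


K = Q(sqrt(-941)). d mod 4 = 3, so D = disc(K) = 4d = -3764
h(K) equals the number of primitive reduced positive-definite forms (a, b, c) = a*x^2 + b*x*y + c*y^2 with b^2 - 4ac = D,
where reduced means |b| <= a <= c, with b >= 0 whenever |b| = a or a = c, and primitive means gcd(a, b, c) = 1.
Reduced forces 3a^2 <= |D| = 3764, so 1 <= a <= 35; b must have the parity of D, and c = (b^2 - D)/(4a) must be an integer >= a.
Enumerate a = 1..35, b in [-a, a]:
  a=1: (1, 0, 941)  [1]
  a=2: (2, 2, 471)  [1]
  a=3: (3, -2, 314), (3, 2, 314)  [2]
  a=4: none
  a=5: (5, -4, 189), (5, 4, 189)  [2]
  a=6: (6, -2, 157), (6, 2, 157)  [2]
  a=7: (7, -4, 135), (7, 4, 135)  [2]
  a=8: none
  a=9: (9, -4, 105), (9, 4, 105)  [2]
  a=10: (10, -6, 95), (10, 6, 95)  [2]
  a=11: (11, -8, 87), (11, 8, 87)  [2]
  a=12..13: none
  a=14: (14, -10, 69), (14, 10, 69)  [2]
  a=15: (15, -14, 66), (15, -4, 63), (15, 4, 63), (15, 14, 66)  [4]
  a=16..17: none
  a=18: (18, -14, 55), (18, 14, 55)  [2]
  a=19: (19, -6, 50), (19, 6, 50)  [2]
  a=20: none
  a=21: (21, -10, 46), (21, -4, 45), (21, 4, 45), (21, 10, 46)  [4]
  a=22: (22, -14, 45), (22, 14, 45)  [2]
  a=23: (23, -10, 42), (23, 10, 42)  [2]
  a=24: none
  a=25: (25, -6, 38), (25, 6, 38)  [2]
  a=26: none
  a=27: (27, -4, 35), (27, 4, 35)  [2]
  a=28: none
  a=29: (29, -8, 33), (29, 8, 33)  [2]
  a=30: (30, -26, 37), (30, -14, 33), (30, 14, 33), (30, 26, 37)  [4]
  a=31: (31, -24, 35), (31, 24, 35)  [2]
  a=32..35: none
Total reduced forms: 1 + 1 + 2 + 2 + 2 + 2 + 2 + 2 + 2 + 2 + 4 + 2 + 2 + 4 + 2 + 2 + 2 + 2 + 2 + 4 + 2 = 46
h = 46

46


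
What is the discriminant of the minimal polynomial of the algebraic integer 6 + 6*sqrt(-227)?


The element 6 + 6*sqrt(-227) has minimal polynomial:
x^2 - 12*x + 8208
Discriminant = (-12)^2 - 4*(8208)
= 144 - 32832
= -32688

-32688


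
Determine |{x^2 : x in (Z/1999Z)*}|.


For prime p, the number of non-zero quadratic residues is (p-1)/2.
= (1999-1)/2
= 999

999


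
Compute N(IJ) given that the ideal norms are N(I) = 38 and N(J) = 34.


N(IJ) = N(I) * N(J)
= 38 * 34
= 1292

1292


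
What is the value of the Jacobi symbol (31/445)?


Compute (31/445) via quadratic reciprocity:
  reciprocity: (31/445) -> +(445/31)
  reduce: (11/31)
  reciprocity: (11/31) -> -(31/11)
  reduce: (9/11)
  reciprocity: (9/11) -> +(11/9)
  reduce: (2/9)
  pull out 2: (2/9) = +1  (since 9 mod 8 = 1)
  (1/9) = 1
Product of signs = -1

-1


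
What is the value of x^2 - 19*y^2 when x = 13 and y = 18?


x^2 - d*y^2
= 13^2 - 19*18^2
= 169 - 6156
= -5987

-5987


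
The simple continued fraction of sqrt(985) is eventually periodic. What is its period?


Run the CF algorithm for sqrt(985).
a_0 = floor(sqrt(985)) = 31; set m_0=0, q_0=1.
Recurrence: m' = q*a - m,  q' = (d - m'^2)/q,  a' = floor((a_0 + m')/q').
  step 1: m=31, q=24, a=2
  step 2: m=17, q=29, a=1
  step 3: m=12, q=29, a=1
  step 4: m=17, q=24, a=2
  step 5: m=31, q=1, a=62
a_5 = 2*a_0 = 62, so the period closes here.
sqrt(985) = [31; 2, 1, 1, 2, 62]
Period length = 5

5


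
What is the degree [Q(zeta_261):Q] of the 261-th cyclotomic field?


The degree equals Euler's totient phi(261).
261 = 3^2 * 29
phi(261) = 168

168


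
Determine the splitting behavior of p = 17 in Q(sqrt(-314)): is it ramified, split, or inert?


K = Q(sqrt(-314)). Since d mod 4 = 2, disc(K) = -1256.
Check p | disc: -1256 mod 17 = 2.
p does not divide disc. Compute Legendre symbol (d/p):
9^((17-1)/2) mod 17 = 1
(d/p) = 1, so p splits: (p) = P*P' with e=1, f=1, g=2.
Therefore p is split.

split


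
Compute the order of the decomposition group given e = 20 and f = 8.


|D_P| = e * f
= 20 * 8
= 160

160


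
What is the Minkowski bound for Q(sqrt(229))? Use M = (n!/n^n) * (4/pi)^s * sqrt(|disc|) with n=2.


d = 229, d mod 4 = 1, so disc(K) = d = 229; |disc(K)| = 229
Real quadratic field, so n = 2, s = r2 = 0, r1 = 2
M = (n!/n^n) * (4/pi)^s * sqrt(|disc(K)|) = (2!/2^2) * (4/pi)^0 * sqrt(229)
= 0.5 * 1.000000 * 15.132746
= 7.5664

7.5664


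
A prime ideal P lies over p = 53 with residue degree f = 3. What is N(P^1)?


N(P^a) = p^(a*f)
= 53^(1*3)
= 53^3
= 148877

148877


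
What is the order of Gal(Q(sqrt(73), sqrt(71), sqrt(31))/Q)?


The 3 square roots of distinct primes are multiplicatively independent over Q,
so [K:Q] = 2^3 and Gal(K/Q) is isomorphic to (Z/2Z)^3.
|Gal| = 2^3 = 8

8


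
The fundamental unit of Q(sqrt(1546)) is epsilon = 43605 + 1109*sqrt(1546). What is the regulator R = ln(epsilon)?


epsilon = 43605 + 1109*sqrt(1546)
= 87210.0000
R = ln(87210.0000)
= 11.3761

11.3761


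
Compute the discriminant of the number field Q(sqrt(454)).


For K = Q(sqrt(d)) with d squarefree: disc(K) = d if d = 1 mod 4, and disc(K) = 4d if d = 2 or 3 mod 4.
Here d = 454, and d mod 4 = 2.
d = 2 mod 4, not 1 (O_K = Z[sqrt(d)]), so disc(K) = 4d = 4 * (454) = 1816

1816


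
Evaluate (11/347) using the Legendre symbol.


p = 347 is prime, so compute (11/347) with the reciprocity algorithm (Jacobi-symbol steps: pull out 2s via (2/n), flip via reciprocity, reduce):
  reciprocity: (11/347) -> -(347/11)
  reduce: (6/11)
  pull out 2: (2/11) = -1  (since 11 mod 8 = 3)
  reciprocity: (3/11) -> -(11/3)
  reduce: (2/3)
  pull out 2: (2/3) = -1  (since 3 mod 8 = 3)
  (1/3) = 1
Product of signs = 1
(11/347) = 1

1


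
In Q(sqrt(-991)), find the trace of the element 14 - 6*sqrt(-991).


Tr(a + b*sqrt(d)) = (a + b*sqrt(d)) + (a - b*sqrt(d)) = 2a
= 2 * (14)
= 28

28


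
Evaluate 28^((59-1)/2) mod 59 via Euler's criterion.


p = 59 is prime and the exponent is (p-1)/2 = 29, so by Euler's criterion 28^29 = (28/59) = +1 or -1 mod 59.
Compute by square-and-multiply:
  29 = 16 + 8 + 4 + 1 (binary 11101)
  Repeated squaring mod 59: 28^1 = 28, 28^2 = 17, 28^4 = 53, 28^8 = 36, 28^16 = 57
  28^29 = 28^16 * 28^8 * 28^4 * 28^1 = 57 * 36 * 53 * 28 mod 59
    57 * 36 = 2052 = 46 mod 59
    46 * 53 = 2438 = 19 mod 59
    19 * 28 = 532 = 1 mod 59
  28^29 = 1 mod 59
Result 1: 28 is a quadratic residue mod 59.
28^29 mod 59 = 1

1


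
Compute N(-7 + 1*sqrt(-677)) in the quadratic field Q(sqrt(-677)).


N(a + b*sqrt(d)) = a^2 - d*b^2
= (-7)^2 - (-677)*(1)^2
= 49 + 677
= 726

726


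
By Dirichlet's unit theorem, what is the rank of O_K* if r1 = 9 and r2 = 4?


By Dirichlet's unit theorem:
rank = r1 + r2 - 1
= 9 + 4 - 1
= 12

12


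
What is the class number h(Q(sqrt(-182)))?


K = Q(sqrt(-182)). d mod 4 = 2, so D = disc(K) = 4d = -728
h(K) equals the number of primitive reduced positive-definite forms (a, b, c) = a*x^2 + b*x*y + c*y^2 with b^2 - 4ac = D,
where reduced means |b| <= a <= c, with b >= 0 whenever |b| = a or a = c, and primitive means gcd(a, b, c) = 1.
Reduced forces 3a^2 <= |D| = 728, so 1 <= a <= 15; b must have the parity of D, and c = (b^2 - D)/(4a) must be an integer >= a.
Enumerate a = 1..15, b in [-a, a]:
  a=1: (1, 0, 182)  [1]
  a=2: (2, 0, 91)  [1]
  a=3: (3, -2, 61), (3, 2, 61)  [2]
  a=4..5: none
  a=6: (6, -4, 31), (6, 4, 31)  [2]
  a=7: (7, 0, 26)  [1]
  a=8: none
  a=9: (9, -8, 22), (9, 8, 22)  [2]
  a=10: none
  a=11: (11, -8, 18), (11, 8, 18)  [2]
  a=12: none
  a=13: (13, 0, 14)  [1]
  a=14..15: none
Total reduced forms: 1 + 1 + 2 + 2 + 1 + 2 + 2 + 1 = 12
h = 12

12


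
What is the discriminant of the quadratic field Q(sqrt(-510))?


For K = Q(sqrt(d)) with d squarefree: disc(K) = d if d = 1 mod 4, and disc(K) = 4d if d = 2 or 3 mod 4.
Here d = -510, and d mod 4 = 2.
d = 2 mod 4, not 1 (O_K = Z[sqrt(d)]), so disc(K) = 4d = 4 * (-510) = -2040

-2040


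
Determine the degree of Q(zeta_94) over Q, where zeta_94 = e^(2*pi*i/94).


The degree equals Euler's totient phi(94).
94 = 2 * 47
phi(94) = 46

46


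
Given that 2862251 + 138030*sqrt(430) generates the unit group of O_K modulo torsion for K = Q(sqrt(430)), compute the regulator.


epsilon = 2862251 + 138030*sqrt(430)
= 5.7245e+06
R = ln(5.7245e+06)
= 15.5603

15.5603


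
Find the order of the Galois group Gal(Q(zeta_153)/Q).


|Gal(Q(zeta_153)/Q)| = phi(153)
= 96

96


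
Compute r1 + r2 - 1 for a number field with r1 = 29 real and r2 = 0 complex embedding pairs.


By Dirichlet's unit theorem:
rank = r1 + r2 - 1
= 29 + 0 - 1
= 28

28


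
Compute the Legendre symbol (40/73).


p = 73 is prime, so compute (40/73) with the reciprocity algorithm (Jacobi-symbol steps: pull out 2s via (2/n), flip via reciprocity, reduce):
  pull out 2: (2/73) = +1  (since 73 mod 8 = 1)
  pull out 2: (2/73) = +1  (since 73 mod 8 = 1)
  pull out 2: (2/73) = +1  (since 73 mod 8 = 1)
  reciprocity: (5/73) -> +(73/5)
  reduce: (3/5)
  reciprocity: (3/5) -> +(5/3)
  reduce: (2/3)
  pull out 2: (2/3) = -1  (since 3 mod 8 = 3)
  (1/3) = 1
Product of signs = -1
(40/73) = -1

-1


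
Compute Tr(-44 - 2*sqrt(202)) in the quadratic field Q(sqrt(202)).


Tr(a + b*sqrt(d)) = (a + b*sqrt(d)) + (a - b*sqrt(d)) = 2a
= 2 * (-44)
= -88

-88


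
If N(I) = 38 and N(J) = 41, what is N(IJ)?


N(IJ) = N(I) * N(J)
= 38 * 41
= 1558

1558


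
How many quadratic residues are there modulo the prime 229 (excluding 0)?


For prime p, the number of non-zero quadratic residues is (p-1)/2.
= (229-1)/2
= 114

114


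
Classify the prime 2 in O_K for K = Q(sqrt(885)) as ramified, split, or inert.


K = Q(sqrt(885)). Since d mod 4 = 1, disc(K) = 885.
Check p | disc: 885 mod 2 = 1.
p=2 does not divide disc (d is 1 mod 4). 2 splits iff d = 1 mod 8.
d mod 8 = 5, so (d/2) = -1.
(d/p) = -1, so p is inert: (p) stays prime with e=1, f=2, g=1.
Therefore p is inert.

inert


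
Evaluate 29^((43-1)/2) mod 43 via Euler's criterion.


p = 43 is prime and the exponent is (p-1)/2 = 21, so by Euler's criterion 29^21 = (29/43) = +1 or -1 mod 43.
Compute by square-and-multiply:
  21 = 16 + 4 + 1 (binary 10101)
  Repeated squaring mod 43: 29^1 = 29, 29^2 = 24, 29^4 = 17, 29^8 = 31, 29^16 = 15
  29^21 = 29^16 * 29^4 * 29^1 = 15 * 17 * 29 mod 43
    15 * 17 = 255 = 40 mod 43
    40 * 29 = 1160 = 42 mod 43
  29^21 = 42 mod 43
Result 42 = p - 1 = -1 mod 43: 29 is a quadratic non-residue mod 43. As a residue in [0, p-1] the value is 42.
29^21 mod 43 = 42

42


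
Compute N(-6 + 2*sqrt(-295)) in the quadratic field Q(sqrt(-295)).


N(a + b*sqrt(d)) = a^2 - d*b^2
= (-6)^2 - (-295)*(2)^2
= 36 + 1180
= 1216

1216


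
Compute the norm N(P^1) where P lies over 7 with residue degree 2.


N(P^a) = p^(a*f)
= 7^(1*2)
= 7^2
= 49

49


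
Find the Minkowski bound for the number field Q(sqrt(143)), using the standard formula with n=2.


d = 143, d mod 4 = 3, so disc(K) = 4d = 572; |disc(K)| = 572
Real quadratic field, so n = 2, s = r2 = 0, r1 = 2
M = (n!/n^n) * (4/pi)^s * sqrt(|disc(K)|) = (2!/2^2) * (4/pi)^0 * sqrt(572)
= 0.5 * 1.000000 * 23.916521
= 11.9583

11.9583


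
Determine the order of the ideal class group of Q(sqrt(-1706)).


K = Q(sqrt(-1706)). d mod 4 = 2, so D = disc(K) = 4d = -6824
h(K) equals the number of primitive reduced positive-definite forms (a, b, c) = a*x^2 + b*x*y + c*y^2 with b^2 - 4ac = D,
where reduced means |b| <= a <= c, with b >= 0 whenever |b| = a or a = c, and primitive means gcd(a, b, c) = 1.
Reduced forces 3a^2 <= |D| = 6824, so 1 <= a <= 47; b must have the parity of D, and c = (b^2 - D)/(4a) must be an integer >= a.
Enumerate a = 1..47, b in [-a, a]:
  a=1: (1, 0, 1706)  [1]
  a=2: (2, 0, 853)  [1]
  a=3: (3, -2, 569), (3, 2, 569)  [2]
  a=4: none
  a=5: (5, -4, 342), (5, 4, 342)  [2]
  a=6: (6, -4, 285), (6, 4, 285)  [2]
  a=7: (7, -6, 245), (7, 6, 245)  [2]
  a=8: none
  a=9: (9, -4, 190), (9, 4, 190)  [2]
  a=10: (10, -4, 171), (10, 4, 171)  [2]
  a=11..12: none
  a=13: (13, -12, 134), (13, 12, 134)  [2]
  a=14: (14, -8, 123), (14, 8, 123)  [2]
  a=15: (15, -14, 117), (15, -4, 114), (15, 4, 114), (15, 14, 117)  [4]
  a=16..17: none
  a=18: (18, -4, 95), (18, 4, 95)  [2]
  a=19: (19, -4, 90), (19, 4, 90)  [2]
  a=20: none
  a=21: (21, -20, 86), (21, -8, 82), (21, 8, 82), (21, 20, 86)  [4]
  a=22..24: none
  a=25: (25, -24, 74), (25, 24, 74)  [2]
  a=26: (26, -12, 67), (26, 12, 67)  [2]
  a=27: (27, -14, 65), (27, 14, 65)  [2]
  a=28: none
  a=29: (29, -22, 63), (29, 22, 63)  [2]
  a=30: (30, -16, 59), (30, -4, 57), (30, 4, 57), (30, 16, 59)  [4]
  a=31..34: none
  a=35: (35, -34, 57), (35, -6, 49), (35, 6, 49), (35, 34, 57)  [4]
  a=36: none
  a=37: (37, -24, 50), (37, 24, 50)  [2]
  a=38: (38, -4, 45), (38, 4, 45)  [2]
  a=39: (39, -38, 53), (39, -14, 45), (39, 14, 45), (39, 38, 53)  [4]
  a=40: none
  a=41: (41, -8, 42), (41, 8, 42)  [2]
  a=42: (42, -20, 43), (42, 20, 43)  [2]
  a=43..47: none
Total reduced forms: 1 + 1 + 2 + 2 + 2 + 2 + 2 + 2 + 2 + 2 + 4 + 2 + 2 + 4 + 2 + 2 + 2 + 2 + 4 + 4 + 2 + 2 + 4 + 2 + 2 = 58
h = 58

58


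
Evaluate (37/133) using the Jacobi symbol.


Compute (37/133) via quadratic reciprocity:
  reciprocity: (37/133) -> +(133/37)
  reduce: (22/37)
  pull out 2: (2/37) = -1  (since 37 mod 8 = 5)
  reciprocity: (11/37) -> +(37/11)
  reduce: (4/11)
  pull out 2: (2/11) = -1  (since 11 mod 8 = 3)
  pull out 2: (2/11) = -1  (since 11 mod 8 = 3)
  (1/11) = 1
Product of signs = -1

-1


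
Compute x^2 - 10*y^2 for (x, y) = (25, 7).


x^2 - d*y^2
= 25^2 - 10*7^2
= 625 - 490
= 135

135


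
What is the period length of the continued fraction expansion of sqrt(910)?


Run the CF algorithm for sqrt(910).
a_0 = floor(sqrt(910)) = 30; set m_0=0, q_0=1.
Recurrence: m' = q*a - m,  q' = (d - m'^2)/q,  a' = floor((a_0 + m')/q').
  step 1: m=30, q=10, a=6
  step 2: m=30, q=1, a=60
a_2 = 2*a_0 = 60, so the period closes here.
sqrt(910) = [30; 6, 60]
Period length = 2

2


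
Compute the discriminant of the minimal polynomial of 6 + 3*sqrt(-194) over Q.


The element 6 + 3*sqrt(-194) has minimal polynomial:
x^2 - 12*x + 1782
Discriminant = (-12)^2 - 4*(1782)
= 144 - 7128
= -6984

-6984


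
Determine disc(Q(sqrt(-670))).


For K = Q(sqrt(d)) with d squarefree: disc(K) = d if d = 1 mod 4, and disc(K) = 4d if d = 2 or 3 mod 4.
Here d = -670, and d mod 4 = 2.
d = 2 mod 4, not 1 (O_K = Z[sqrt(d)]), so disc(K) = 4d = 4 * (-670) = -2680

-2680


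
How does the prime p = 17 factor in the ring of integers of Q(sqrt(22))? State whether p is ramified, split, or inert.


K = Q(sqrt(22)). Since d mod 4 = 2, disc(K) = 88.
Check p | disc: 88 mod 17 = 3.
p does not divide disc. Compute Legendre symbol (d/p):
5^((17-1)/2) mod 17 = -1
(d/p) = -1, so p is inert: (p) stays prime with e=1, f=2, g=1.
Therefore p is inert.

inert


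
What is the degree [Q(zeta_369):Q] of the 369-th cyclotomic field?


The degree equals Euler's totient phi(369).
369 = 3^2 * 41
phi(369) = 240

240


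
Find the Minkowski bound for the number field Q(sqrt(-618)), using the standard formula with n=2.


d = -618, d mod 4 = 2, so disc(K) = 4d = -2472; |disc(K)| = 2472
Imaginary quadratic field, so n = 2, s = r2 = 1, r1 = 0
M = (n!/n^n) * (4/pi)^s * sqrt(|disc(K)|) = (2!/2^2) * (4/pi)^1 * sqrt(2472)
= 0.5 * 1.273240 * 49.719212
= 31.6522

31.6522


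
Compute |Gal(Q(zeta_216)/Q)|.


|Gal(Q(zeta_216)/Q)| = phi(216)
= 72

72


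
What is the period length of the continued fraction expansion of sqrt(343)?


Run the CF algorithm for sqrt(343).
a_0 = floor(sqrt(343)) = 18; set m_0=0, q_0=1.
Recurrence: m' = q*a - m,  q' = (d - m'^2)/q,  a' = floor((a_0 + m')/q').
  step 1: m=18, q=19, a=1
  step 2: m=1, q=18, a=1
  step 3: m=17, q=3, a=11
  step 4: m=16, q=29, a=1
  step 5: m=13, q=6, a=5
  step 6: m=17, q=9, a=3
  step 7: m=10, q=27, a=1
  step 8: m=17, q=2, a=17
  step 9: m=17, q=27, a=1
  step 10: m=10, q=9, a=3
  step 11: m=17, q=6, a=5
  step 12: m=13, q=29, a=1
  step 13: m=16, q=3, a=11
  step 14: m=17, q=18, a=1
  step 15: m=1, q=19, a=1
  step 16: m=18, q=1, a=36
a_16 = 2*a_0 = 36, so the period closes here.
sqrt(343) = [18; 1, 1, 11, 1, 5, 3, 1, 17, 1, 3, 5, 1, 11, 1, 1, 36]
Period length = 16

16


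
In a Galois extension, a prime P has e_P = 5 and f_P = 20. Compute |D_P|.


|D_P| = e * f
= 5 * 20
= 100

100


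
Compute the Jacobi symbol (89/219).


Compute (89/219) via quadratic reciprocity:
  reciprocity: (89/219) -> +(219/89)
  reduce: (41/89)
  reciprocity: (41/89) -> +(89/41)
  reduce: (7/41)
  reciprocity: (7/41) -> +(41/7)
  reduce: (6/7)
  pull out 2: (2/7) = +1  (since 7 mod 8 = 7)
  reciprocity: (3/7) -> -(7/3)
  reduce: (1/3)
  (1/3) = 1
Product of signs = -1

-1


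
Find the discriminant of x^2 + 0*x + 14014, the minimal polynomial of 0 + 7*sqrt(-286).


The element 0 + 7*sqrt(-286) has minimal polynomial:
x^2 + 0*x + 14014
Discriminant = (0)^2 - 4*(14014)
= 0 - 56056
= -56056

-56056


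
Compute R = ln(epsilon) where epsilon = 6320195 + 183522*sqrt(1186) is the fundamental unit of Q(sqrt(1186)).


epsilon = 6320195 + 183522*sqrt(1186)
= 1.2640e+07
R = ln(1.2640e+07)
= 16.3524

16.3524


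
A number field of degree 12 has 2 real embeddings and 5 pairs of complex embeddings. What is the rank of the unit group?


By Dirichlet's unit theorem:
rank = r1 + r2 - 1
= 2 + 5 - 1
= 6

6


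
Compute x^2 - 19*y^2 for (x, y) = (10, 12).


x^2 - d*y^2
= 10^2 - 19*12^2
= 100 - 2736
= -2636

-2636


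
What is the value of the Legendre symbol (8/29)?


p = 29 is prime, so compute (8/29) with the reciprocity algorithm (Jacobi-symbol steps: pull out 2s via (2/n), flip via reciprocity, reduce):
  pull out 2: (2/29) = -1  (since 29 mod 8 = 5)
  pull out 2: (2/29) = -1  (since 29 mod 8 = 5)
  pull out 2: (2/29) = -1  (since 29 mod 8 = 5)
  (1/29) = 1
Product of signs = -1
(8/29) = -1

-1


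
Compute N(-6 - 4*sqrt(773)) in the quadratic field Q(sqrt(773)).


N(a + b*sqrt(d)) = a^2 - d*b^2
= (-6)^2 - (773)*(-4)^2
= 36 - 12368
= -12332

-12332


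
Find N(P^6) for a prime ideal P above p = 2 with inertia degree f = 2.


N(P^a) = p^(a*f)
= 2^(6*2)
= 2^12
= 4096

4096


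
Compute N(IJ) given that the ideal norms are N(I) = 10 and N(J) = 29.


N(IJ) = N(I) * N(J)
= 10 * 29
= 290

290


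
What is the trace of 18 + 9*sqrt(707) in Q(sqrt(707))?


Tr(a + b*sqrt(d)) = (a + b*sqrt(d)) + (a - b*sqrt(d)) = 2a
= 2 * (18)
= 36

36


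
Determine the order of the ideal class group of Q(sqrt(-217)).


K = Q(sqrt(-217)). d mod 4 = 3, so D = disc(K) = 4d = -868
h(K) equals the number of primitive reduced positive-definite forms (a, b, c) = a*x^2 + b*x*y + c*y^2 with b^2 - 4ac = D,
where reduced means |b| <= a <= c, with b >= 0 whenever |b| = a or a = c, and primitive means gcd(a, b, c) = 1.
Reduced forces 3a^2 <= |D| = 868, so 1 <= a <= 17; b must have the parity of D, and c = (b^2 - D)/(4a) must be an integer >= a.
Enumerate a = 1..17, b in [-a, a]:
  a=1: (1, 0, 217)  [1]
  a=2: (2, 2, 109)  [1]
  a=3..6: none
  a=7: (7, 0, 31)  [1]
  a=8..10: none
  a=11: (11, -10, 22), (11, 10, 22)  [2]
  a=12: none
  a=13: (13, -4, 17), (13, 4, 17)  [2]
  a=14: (14, 14, 19)  [1]
  a=15..17: none
Total reduced forms: 1 + 1 + 1 + 2 + 2 + 1 = 8
h = 8

8


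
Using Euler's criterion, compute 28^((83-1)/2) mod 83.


p = 83 is prime and the exponent is (p-1)/2 = 41, so by Euler's criterion 28^41 = (28/83) = +1 or -1 mod 83.
Compute by square-and-multiply:
  41 = 32 + 8 + 1 (binary 101001)
  Repeated squaring mod 83: 28^1 = 28, 28^2 = 37, 28^4 = 41, 28^8 = 21, 28^16 = 26, 28^32 = 12
  28^41 = 28^32 * 28^8 * 28^1 = 12 * 21 * 28 mod 83
    12 * 21 = 252 = 3 mod 83
    3 * 28 = 84 = 1 mod 83
  28^41 = 1 mod 83
Result 1: 28 is a quadratic residue mod 83.
28^41 mod 83 = 1

1


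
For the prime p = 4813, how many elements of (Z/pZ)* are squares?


For prime p, the number of non-zero quadratic residues is (p-1)/2.
= (4813-1)/2
= 2406

2406


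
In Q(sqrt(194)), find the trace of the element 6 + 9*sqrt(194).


Tr(a + b*sqrt(d)) = (a + b*sqrt(d)) + (a - b*sqrt(d)) = 2a
= 2 * (6)
= 12

12


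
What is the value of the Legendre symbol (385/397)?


p = 397 is prime, so compute (385/397) with the reciprocity algorithm (Jacobi-symbol steps: pull out 2s via (2/n), flip via reciprocity, reduce):
  reciprocity: (385/397) -> +(397/385)
  reduce: (12/385)
  pull out 2: (2/385) = +1  (since 385 mod 8 = 1)
  pull out 2: (2/385) = +1  (since 385 mod 8 = 1)
  reciprocity: (3/385) -> +(385/3)
  reduce: (1/3)
  (1/3) = 1
Product of signs = 1
(385/397) = 1

1


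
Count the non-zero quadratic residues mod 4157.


For prime p, the number of non-zero quadratic residues is (p-1)/2.
= (4157-1)/2
= 2078

2078


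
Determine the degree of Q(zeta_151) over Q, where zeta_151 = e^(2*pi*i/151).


The degree equals Euler's totient phi(151).
151 = 151
phi(151) = 150

150


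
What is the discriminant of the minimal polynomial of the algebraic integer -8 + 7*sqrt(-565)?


The element -8 + 7*sqrt(-565) has minimal polynomial:
x^2 + 16*x + 27749
Discriminant = (16)^2 - 4*(27749)
= 256 - 110996
= -110740

-110740


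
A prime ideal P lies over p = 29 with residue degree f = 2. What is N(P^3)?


N(P^a) = p^(a*f)
= 29^(3*2)
= 29^6
= 594823321

594823321


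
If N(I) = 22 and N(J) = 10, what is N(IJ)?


N(IJ) = N(I) * N(J)
= 22 * 10
= 220

220


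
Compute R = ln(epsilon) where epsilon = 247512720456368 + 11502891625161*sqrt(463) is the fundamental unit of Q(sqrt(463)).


epsilon = 247512720456368 + 11502891625161*sqrt(463)
= 4.9503e+14
R = ln(4.9503e+14)
= 33.8356

33.8356


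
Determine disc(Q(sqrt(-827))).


For K = Q(sqrt(d)) with d squarefree: disc(K) = d if d = 1 mod 4, and disc(K) = 4d if d = 2 or 3 mod 4.
Here d = -827, and d mod 4 = 1.
d = 1 mod 4 (O_K = Z[(1+sqrt(d))/2]), so disc(K) = d = -827

-827


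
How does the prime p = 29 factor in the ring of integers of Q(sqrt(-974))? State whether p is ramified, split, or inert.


K = Q(sqrt(-974)). Since d mod 4 = 2, disc(K) = -3896.
Check p | disc: -3896 mod 29 = 19.
p does not divide disc. Compute Legendre symbol (d/p):
12^((29-1)/2) mod 29 = -1
(d/p) = -1, so p is inert: (p) stays prime with e=1, f=2, g=1.
Therefore p is inert.

inert


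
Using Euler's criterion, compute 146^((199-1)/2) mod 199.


p = 199 is prime and the exponent is (p-1)/2 = 99, so by Euler's criterion 146^99 = (146/199) = +1 or -1 mod 199.
Compute by square-and-multiply:
  99 = 64 + 32 + 2 + 1 (binary 1100011)
  Repeated squaring mod 199: 146^1 = 146, 146^2 = 23, 146^4 = 131, 146^8 = 47, 146^16 = 20, 146^32 = 2, 146^64 = 4
  146^99 = 146^64 * 146^32 * 146^2 * 146^1 = 4 * 2 * 23 * 146 mod 199
    4 * 2 = 8 = 8 mod 199
    8 * 23 = 184 = 184 mod 199
    184 * 146 = 26864 = 198 mod 199
  146^99 = 198 mod 199
Result 198 = p - 1 = -1 mod 199: 146 is a quadratic non-residue mod 199. As a residue in [0, p-1] the value is 198.
146^99 mod 199 = 198

198


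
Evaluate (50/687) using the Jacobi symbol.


Compute (50/687) via quadratic reciprocity:
  pull out 2: (2/687) = +1  (since 687 mod 8 = 7)
  reciprocity: (25/687) -> +(687/25)
  reduce: (12/25)
  pull out 2: (2/25) = +1  (since 25 mod 8 = 1)
  pull out 2: (2/25) = +1  (since 25 mod 8 = 1)
  reciprocity: (3/25) -> +(25/3)
  reduce: (1/3)
  (1/3) = 1
Product of signs = 1

1


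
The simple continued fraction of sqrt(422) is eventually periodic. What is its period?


Run the CF algorithm for sqrt(422).
a_0 = floor(sqrt(422)) = 20; set m_0=0, q_0=1.
Recurrence: m' = q*a - m,  q' = (d - m'^2)/q,  a' = floor((a_0 + m')/q').
  step 1: m=20, q=22, a=1
  step 2: m=2, q=19, a=1
  step 3: m=17, q=7, a=5
  step 4: m=18, q=14, a=2
  step 5: m=10, q=23, a=1
  step 6: m=13, q=11, a=3
  step 7: m=20, q=2, a=20
  step 8: m=20, q=11, a=3
  step 9: m=13, q=23, a=1
  step 10: m=10, q=14, a=2
  step 11: m=18, q=7, a=5
  step 12: m=17, q=19, a=1
  step 13: m=2, q=22, a=1
  step 14: m=20, q=1, a=40
a_14 = 2*a_0 = 40, so the period closes here.
sqrt(422) = [20; 1, 1, 5, 2, 1, 3, 20, 3, 1, 2, 5, 1, 1, 40]
Period length = 14

14


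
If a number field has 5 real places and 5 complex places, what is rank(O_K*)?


By Dirichlet's unit theorem:
rank = r1 + r2 - 1
= 5 + 5 - 1
= 9

9


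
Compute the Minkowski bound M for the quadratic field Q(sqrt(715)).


d = 715, d mod 4 = 3, so disc(K) = 4d = 2860; |disc(K)| = 2860
Real quadratic field, so n = 2, s = r2 = 0, r1 = 2
M = (n!/n^n) * (4/pi)^s * sqrt(|disc(K)|) = (2!/2^2) * (4/pi)^0 * sqrt(2860)
= 0.5 * 1.000000 * 53.478968
= 26.7395

26.7395


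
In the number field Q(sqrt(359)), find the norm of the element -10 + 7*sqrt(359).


N(a + b*sqrt(d)) = a^2 - d*b^2
= (-10)^2 - (359)*(7)^2
= 100 - 17591
= -17491

-17491


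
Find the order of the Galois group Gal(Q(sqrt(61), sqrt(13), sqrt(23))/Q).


The 3 square roots of distinct primes are multiplicatively independent over Q,
so [K:Q] = 2^3 and Gal(K/Q) is isomorphic to (Z/2Z)^3.
|Gal| = 2^3 = 8

8


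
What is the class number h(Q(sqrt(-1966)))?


K = Q(sqrt(-1966)). d mod 4 = 2, so D = disc(K) = 4d = -7864
h(K) equals the number of primitive reduced positive-definite forms (a, b, c) = a*x^2 + b*x*y + c*y^2 with b^2 - 4ac = D,
where reduced means |b| <= a <= c, with b >= 0 whenever |b| = a or a = c, and primitive means gcd(a, b, c) = 1.
Reduced forces 3a^2 <= |D| = 7864, so 1 <= a <= 51; b must have the parity of D, and c = (b^2 - D)/(4a) must be an integer >= a.
Enumerate a = 1..51, b in [-a, a]:
  a=1: (1, 0, 1966)  [1]
  a=2: (2, 0, 983)  [1]
  a=3..4: none
  a=5: (5, -4, 394), (5, 4, 394)  [2]
  a=6: none
  a=7: (7, -2, 281), (7, 2, 281)  [2]
  a=8..9: none
  a=10: (10, -4, 197), (10, 4, 197)  [2]
  a=11: (11, -10, 181), (11, 10, 181)  [2]
  a=12: none
  a=13: (13, -12, 154), (13, 12, 154)  [2]
  a=14: (14, -12, 143), (14, 12, 143)  [2]
  a=15..21: none
  a=22: (22, -12, 91), (22, 12, 91)  [2]
  a=23: (23, -18, 89), (23, 18, 89)  [2]
  a=24: none
  a=25: (25, -6, 79), (25, 6, 79)  [2]
  a=26: (26, -12, 77), (26, 12, 77)  [2]
  a=27..28: none
  a=29: (29, -16, 70), (29, 16, 70)  [2]
  a=30: none
  a=31: (31, -14, 65), (31, 14, 65)  [2]
  a=32..34: none
  a=35: (35, -26, 61), (35, -16, 58), (35, 16, 58), (35, 26, 61)  [4]
  a=36..40: none
  a=41: (41, -34, 55), (41, 34, 55)  [2]
  a=42..45: none
  a=46: (46, -28, 47), (46, 28, 47)  [2]
  a=47..48: none
  a=49: (49, -44, 50), (49, 44, 50)  [2]
  a=50..51: none
Total reduced forms: 1 + 1 + 2 + 2 + 2 + 2 + 2 + 2 + 2 + 2 + 2 + 2 + 2 + 2 + 4 + 2 + 2 + 2 = 36
h = 36

36


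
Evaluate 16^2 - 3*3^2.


x^2 - d*y^2
= 16^2 - 3*3^2
= 256 - 27
= 229

229


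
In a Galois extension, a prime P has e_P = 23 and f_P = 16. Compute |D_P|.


|D_P| = e * f
= 23 * 16
= 368

368


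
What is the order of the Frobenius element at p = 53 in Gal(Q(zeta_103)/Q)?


The Frobenius at p in Gal(Q(zeta_n)/Q) = (Z/nZ)* is the class of p, so its order is ord_103(53), the smallest k >= 1 with 53^k = 1 mod 103.
n = 103 = 103, phi(103) = 102; the order divides phi(n).
Divisors of 102: 1, 2, 3, 6, 17, 34, 51, 102
Repeated squaring mod 103: 53^1 = 53, 53^2 = 28, 53^4 = 63, 53^8 = 55, 53^16 = 38, 53^32 = 2, 53^64 = 4
Test divisors in increasing order:
  k=1: 53^1 = 53 mod 103
  k=2: 53^2 = 28 mod 103
  k=3: 53^3 = 28 * 53 = 42 mod 103
  k=6: 53^6 = 63 * 28 = 13 mod 103
  k=17: 53^17 = 38 * 53 = 57 mod 103
  k=34: 53^34 = 2 * 28 = 56 mod 103
  k=51: 53^51 = 2 * 38 * 28 * 53 = 102 mod 103
  k=102: 53^102 = 4 * 2 * 63 * 28 = 1 mod 103  <- first divisor giving 1
Order = 102

102


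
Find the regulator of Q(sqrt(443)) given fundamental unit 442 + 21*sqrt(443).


epsilon = 442 + 21*sqrt(443)
= 883.9989
R = ln(883.9989)
= 6.7845

6.7845


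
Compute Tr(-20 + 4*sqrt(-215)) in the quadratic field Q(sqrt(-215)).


Tr(a + b*sqrt(d)) = (a + b*sqrt(d)) + (a - b*sqrt(d)) = 2a
= 2 * (-20)
= -40

-40


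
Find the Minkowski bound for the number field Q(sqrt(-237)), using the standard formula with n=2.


d = -237, d mod 4 = 3, so disc(K) = 4d = -948; |disc(K)| = 948
Imaginary quadratic field, so n = 2, s = r2 = 1, r1 = 0
M = (n!/n^n) * (4/pi)^s * sqrt(|disc(K)|) = (2!/2^2) * (4/pi)^1 * sqrt(948)
= 0.5 * 1.273240 * 30.789609
= 19.6013

19.6013


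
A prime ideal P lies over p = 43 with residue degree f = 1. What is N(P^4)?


N(P^a) = p^(a*f)
= 43^(4*1)
= 43^4
= 3418801

3418801


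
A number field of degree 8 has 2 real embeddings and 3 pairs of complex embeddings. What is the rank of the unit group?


By Dirichlet's unit theorem:
rank = r1 + r2 - 1
= 2 + 3 - 1
= 4

4


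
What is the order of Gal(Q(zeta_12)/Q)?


|Gal(Q(zeta_12)/Q)| = phi(12)
= 4

4


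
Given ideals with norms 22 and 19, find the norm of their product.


N(IJ) = N(I) * N(J)
= 22 * 19
= 418

418


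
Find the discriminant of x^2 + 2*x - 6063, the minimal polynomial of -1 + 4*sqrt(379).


The element -1 + 4*sqrt(379) has minimal polynomial:
x^2 + 2*x - 6063
Discriminant = (2)^2 - 4*(-6063)
= 4 + 24252
= 24256

24256


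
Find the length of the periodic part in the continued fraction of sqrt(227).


Run the CF algorithm for sqrt(227).
a_0 = floor(sqrt(227)) = 15; set m_0=0, q_0=1.
Recurrence: m' = q*a - m,  q' = (d - m'^2)/q,  a' = floor((a_0 + m')/q').
  step 1: m=15, q=2, a=15
  step 2: m=15, q=1, a=30
a_2 = 2*a_0 = 30, so the period closes here.
sqrt(227) = [15; 15, 30]
Period length = 2

2


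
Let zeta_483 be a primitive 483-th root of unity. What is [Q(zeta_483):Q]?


The degree equals Euler's totient phi(483).
483 = 3 * 7 * 23
phi(483) = 264

264


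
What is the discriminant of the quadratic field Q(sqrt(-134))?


For K = Q(sqrt(d)) with d squarefree: disc(K) = d if d = 1 mod 4, and disc(K) = 4d if d = 2 or 3 mod 4.
Here d = -134, and d mod 4 = 2.
d = 2 mod 4, not 1 (O_K = Z[sqrt(d)]), so disc(K) = 4d = 4 * (-134) = -536

-536


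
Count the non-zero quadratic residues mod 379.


For prime p, the number of non-zero quadratic residues is (p-1)/2.
= (379-1)/2
= 189

189
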